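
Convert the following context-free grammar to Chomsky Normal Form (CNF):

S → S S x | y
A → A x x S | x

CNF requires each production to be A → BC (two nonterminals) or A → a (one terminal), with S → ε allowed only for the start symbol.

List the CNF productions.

TX → x; S → y; A → x; S → S X0; X0 → S TX; A → A X1; X1 → TX X2; X2 → TX S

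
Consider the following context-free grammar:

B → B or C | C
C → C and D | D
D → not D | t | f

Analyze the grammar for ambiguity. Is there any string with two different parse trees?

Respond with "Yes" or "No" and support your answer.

No - the grammar is unambiguous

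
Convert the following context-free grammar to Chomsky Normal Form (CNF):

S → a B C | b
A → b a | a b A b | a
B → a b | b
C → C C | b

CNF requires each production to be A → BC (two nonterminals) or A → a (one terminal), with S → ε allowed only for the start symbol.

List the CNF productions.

TA → a; S → b; TB → b; A → a; B → b; C → b; S → TA X0; X0 → B C; A → TB TA; A → TA X1; X1 → TB X2; X2 → A TB; B → TA TB; C → C C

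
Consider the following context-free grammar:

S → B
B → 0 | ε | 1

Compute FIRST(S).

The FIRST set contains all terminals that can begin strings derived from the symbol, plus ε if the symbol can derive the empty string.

We compute FIRST(S) using the standard algorithm.
FIRST(B) = {0, 1, ε}
FIRST(S) = {0, 1, ε}
Therefore, FIRST(S) = {0, 1, ε}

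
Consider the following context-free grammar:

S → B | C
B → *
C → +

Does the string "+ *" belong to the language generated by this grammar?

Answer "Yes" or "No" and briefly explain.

No - no valid derivation exists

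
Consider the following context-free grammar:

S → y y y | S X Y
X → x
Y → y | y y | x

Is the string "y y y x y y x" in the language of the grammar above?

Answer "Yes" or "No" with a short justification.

No - no valid derivation exists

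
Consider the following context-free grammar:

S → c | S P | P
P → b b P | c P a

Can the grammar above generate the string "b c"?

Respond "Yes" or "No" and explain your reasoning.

No - no valid derivation exists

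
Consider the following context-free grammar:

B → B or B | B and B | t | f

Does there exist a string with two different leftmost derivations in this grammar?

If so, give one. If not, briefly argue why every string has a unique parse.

Yes - the string 'f or t and f or f' has two distinct leftmost derivations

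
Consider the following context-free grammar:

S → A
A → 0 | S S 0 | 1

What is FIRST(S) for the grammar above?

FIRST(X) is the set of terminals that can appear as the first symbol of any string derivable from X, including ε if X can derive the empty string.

We compute FIRST(S) using the standard algorithm.
FIRST(A) = {0, 1}
FIRST(S) = {0, 1}
Therefore, FIRST(S) = {0, 1}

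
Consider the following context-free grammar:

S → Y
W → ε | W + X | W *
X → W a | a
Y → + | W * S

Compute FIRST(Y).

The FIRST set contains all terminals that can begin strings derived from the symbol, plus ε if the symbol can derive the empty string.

We compute FIRST(Y) using the standard algorithm.
FIRST(S) = {*, +}
FIRST(W) = {*, +, ε}
FIRST(X) = {*, +, a}
FIRST(Y) = {*, +}
Therefore, FIRST(Y) = {*, +}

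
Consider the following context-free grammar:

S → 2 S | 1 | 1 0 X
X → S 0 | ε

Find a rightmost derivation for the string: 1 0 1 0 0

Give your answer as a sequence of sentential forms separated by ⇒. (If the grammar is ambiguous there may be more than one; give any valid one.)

S ⇒ 1 0 X ⇒ 1 0 S 0 ⇒ 1 0 1 0 X 0 ⇒ 1 0 1 0 0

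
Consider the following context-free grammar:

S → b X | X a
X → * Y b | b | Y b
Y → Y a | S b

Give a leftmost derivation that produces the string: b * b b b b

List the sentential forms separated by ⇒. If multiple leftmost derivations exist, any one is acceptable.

S ⇒ b X ⇒ b * Y b ⇒ b * S b b ⇒ b * b X b b ⇒ b * b b b b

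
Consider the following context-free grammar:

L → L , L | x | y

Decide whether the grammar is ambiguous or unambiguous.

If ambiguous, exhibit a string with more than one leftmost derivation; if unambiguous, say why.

Ambiguous - the string 'y , x , x , x , y' has two distinct leftmost derivations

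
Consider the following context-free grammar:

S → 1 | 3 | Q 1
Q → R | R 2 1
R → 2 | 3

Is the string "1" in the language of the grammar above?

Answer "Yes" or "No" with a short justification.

Yes - a valid derivation exists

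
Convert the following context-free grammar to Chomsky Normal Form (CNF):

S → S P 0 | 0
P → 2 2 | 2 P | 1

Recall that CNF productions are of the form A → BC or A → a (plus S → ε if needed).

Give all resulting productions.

T0 → 0; S → 0; T2 → 2; P → 1; S → S X0; X0 → P T0; P → T2 T2; P → T2 P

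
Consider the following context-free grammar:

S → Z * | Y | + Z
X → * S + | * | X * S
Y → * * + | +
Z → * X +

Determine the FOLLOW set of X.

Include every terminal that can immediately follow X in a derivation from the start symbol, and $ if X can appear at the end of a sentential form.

We compute FOLLOW(X) using the standard algorithm.
FOLLOW(S) starts with {$}.
FIRST(S) = {*, +}
FIRST(X) = {*}
FIRST(Y) = {*, +}
FIRST(Z) = {*}
FOLLOW(S) = {$, *, +}
FOLLOW(X) = {*, +}
FOLLOW(Y) = {$, *, +}
FOLLOW(Z) = {$, *, +}
Therefore, FOLLOW(X) = {*, +}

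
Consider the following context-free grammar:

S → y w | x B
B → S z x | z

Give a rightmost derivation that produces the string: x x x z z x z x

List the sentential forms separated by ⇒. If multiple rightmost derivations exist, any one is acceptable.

S ⇒ x B ⇒ x S z x ⇒ x x B z x ⇒ x x S z x z x ⇒ x x x B z x z x ⇒ x x x z z x z x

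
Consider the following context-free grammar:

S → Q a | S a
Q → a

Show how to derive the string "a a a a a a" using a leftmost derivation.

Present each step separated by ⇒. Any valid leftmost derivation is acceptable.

S ⇒ S a ⇒ S a a ⇒ S a a a ⇒ S a a a a ⇒ Q a a a a a ⇒ a a a a a a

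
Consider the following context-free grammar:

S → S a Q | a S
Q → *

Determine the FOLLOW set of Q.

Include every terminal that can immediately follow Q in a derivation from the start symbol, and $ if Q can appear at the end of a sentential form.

We compute FOLLOW(Q) using the standard algorithm.
FOLLOW(S) starts with {$}.
FIRST(Q) = {*}
FIRST(S) = {a}
FOLLOW(Q) = {$, a}
FOLLOW(S) = {$, a}
Therefore, FOLLOW(Q) = {$, a}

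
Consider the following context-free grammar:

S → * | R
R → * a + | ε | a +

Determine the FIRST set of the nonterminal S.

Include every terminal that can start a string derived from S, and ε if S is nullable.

We compute FIRST(S) using the standard algorithm.
FIRST(R) = {*, a, ε}
FIRST(S) = {*, a, ε}
Therefore, FIRST(S) = {*, a, ε}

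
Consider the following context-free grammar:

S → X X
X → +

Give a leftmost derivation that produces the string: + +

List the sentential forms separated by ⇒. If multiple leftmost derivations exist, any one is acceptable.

S ⇒ X X ⇒ + X ⇒ + +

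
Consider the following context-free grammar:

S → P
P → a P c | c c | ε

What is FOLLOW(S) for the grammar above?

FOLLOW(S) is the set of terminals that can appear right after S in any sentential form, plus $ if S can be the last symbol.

We compute FOLLOW(S) using the standard algorithm.
FOLLOW(S) starts with {$}.
FIRST(P) = {a, c, ε}
FIRST(S) = {a, c, ε}
FOLLOW(P) = {$, c}
FOLLOW(S) = {$}
Therefore, FOLLOW(S) = {$}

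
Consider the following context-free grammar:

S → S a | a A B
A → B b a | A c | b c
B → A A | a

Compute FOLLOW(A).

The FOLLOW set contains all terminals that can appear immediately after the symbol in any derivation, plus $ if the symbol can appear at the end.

We compute FOLLOW(A) using the standard algorithm.
FOLLOW(S) starts with {$}.
FIRST(A) = {a, b}
FIRST(B) = {a, b}
FIRST(S) = {a}
FOLLOW(A) = {$, a, b, c}
FOLLOW(B) = {$, a, b}
FOLLOW(S) = {$, a}
Therefore, FOLLOW(A) = {$, a, b, c}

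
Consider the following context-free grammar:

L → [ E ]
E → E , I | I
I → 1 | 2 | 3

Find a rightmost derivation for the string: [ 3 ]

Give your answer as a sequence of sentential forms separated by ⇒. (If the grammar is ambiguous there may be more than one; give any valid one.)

L ⇒ [ E ] ⇒ [ I ] ⇒ [ 3 ]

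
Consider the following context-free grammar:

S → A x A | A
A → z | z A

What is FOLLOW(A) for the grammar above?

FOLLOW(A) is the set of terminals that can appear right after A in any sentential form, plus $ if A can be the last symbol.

We compute FOLLOW(A) using the standard algorithm.
FOLLOW(S) starts with {$}.
FIRST(A) = {z}
FIRST(S) = {z}
FOLLOW(A) = {$, x}
FOLLOW(S) = {$}
Therefore, FOLLOW(A) = {$, x}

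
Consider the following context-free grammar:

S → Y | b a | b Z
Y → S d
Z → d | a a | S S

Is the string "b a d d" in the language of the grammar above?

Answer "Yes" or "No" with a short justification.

Yes - a valid derivation exists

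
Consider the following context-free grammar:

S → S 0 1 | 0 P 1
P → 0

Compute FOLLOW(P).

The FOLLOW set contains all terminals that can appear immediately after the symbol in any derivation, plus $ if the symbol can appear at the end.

We compute FOLLOW(P) using the standard algorithm.
FOLLOW(S) starts with {$}.
FIRST(P) = {0}
FIRST(S) = {0}
FOLLOW(P) = {1}
FOLLOW(S) = {$, 0}
Therefore, FOLLOW(P) = {1}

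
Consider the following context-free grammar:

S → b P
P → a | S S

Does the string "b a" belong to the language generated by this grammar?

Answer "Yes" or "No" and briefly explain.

Yes - a valid derivation exists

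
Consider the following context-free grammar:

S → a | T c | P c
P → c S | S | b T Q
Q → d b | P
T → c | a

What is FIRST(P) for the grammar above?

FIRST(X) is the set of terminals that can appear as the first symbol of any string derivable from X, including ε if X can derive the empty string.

We compute FIRST(P) using the standard algorithm.
FIRST(P) = {a, b, c}
FIRST(Q) = {a, b, c, d}
FIRST(S) = {a, b, c}
FIRST(T) = {a, c}
Therefore, FIRST(P) = {a, b, c}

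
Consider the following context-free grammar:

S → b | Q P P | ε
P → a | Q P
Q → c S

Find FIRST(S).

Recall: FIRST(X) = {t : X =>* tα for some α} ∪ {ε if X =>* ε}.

We compute FIRST(S) using the standard algorithm.
FIRST(P) = {a, c}
FIRST(Q) = {c}
FIRST(S) = {b, c, ε}
Therefore, FIRST(S) = {b, c, ε}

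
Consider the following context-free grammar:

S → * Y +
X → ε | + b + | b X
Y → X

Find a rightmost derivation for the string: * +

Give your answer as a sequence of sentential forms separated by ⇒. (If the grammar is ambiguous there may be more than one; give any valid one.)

S ⇒ * Y + ⇒ * X + ⇒ * +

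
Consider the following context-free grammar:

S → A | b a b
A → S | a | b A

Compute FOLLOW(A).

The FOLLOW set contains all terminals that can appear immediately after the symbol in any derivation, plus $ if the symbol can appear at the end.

We compute FOLLOW(A) using the standard algorithm.
FOLLOW(S) starts with {$}.
FIRST(A) = {a, b}
FIRST(S) = {a, b}
FOLLOW(A) = {$}
FOLLOW(S) = {$}
Therefore, FOLLOW(A) = {$}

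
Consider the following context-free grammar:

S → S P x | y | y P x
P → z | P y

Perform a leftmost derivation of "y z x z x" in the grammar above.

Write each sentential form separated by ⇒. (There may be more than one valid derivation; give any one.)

S ⇒ S P x ⇒ y P x P x ⇒ y z x P x ⇒ y z x z x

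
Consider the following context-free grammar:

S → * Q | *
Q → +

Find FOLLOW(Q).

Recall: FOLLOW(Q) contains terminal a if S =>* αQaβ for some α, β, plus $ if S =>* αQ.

We compute FOLLOW(Q) using the standard algorithm.
FOLLOW(S) starts with {$}.
FIRST(Q) = {+}
FIRST(S) = {*}
FOLLOW(Q) = {$}
FOLLOW(S) = {$}
Therefore, FOLLOW(Q) = {$}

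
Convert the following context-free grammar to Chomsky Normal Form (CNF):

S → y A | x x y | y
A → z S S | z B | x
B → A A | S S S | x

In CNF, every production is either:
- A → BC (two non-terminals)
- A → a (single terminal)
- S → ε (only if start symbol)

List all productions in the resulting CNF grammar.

TY → y; TX → x; S → y; TZ → z; A → x; B → x; S → TY A; S → TX X0; X0 → TX TY; A → TZ X1; X1 → S S; A → TZ B; B → A A; B → S X2; X2 → S S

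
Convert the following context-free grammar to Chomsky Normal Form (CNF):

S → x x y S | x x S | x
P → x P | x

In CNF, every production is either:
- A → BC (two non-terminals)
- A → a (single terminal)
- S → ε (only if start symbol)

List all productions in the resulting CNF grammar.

TX → x; TY → y; S → x; P → x; S → TX X0; X0 → TX X1; X1 → TY S; S → TX X2; X2 → TX S; P → TX P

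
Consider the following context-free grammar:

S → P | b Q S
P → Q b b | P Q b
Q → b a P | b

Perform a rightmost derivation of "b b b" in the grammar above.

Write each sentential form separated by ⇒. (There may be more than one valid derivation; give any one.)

S ⇒ P ⇒ Q b b ⇒ b b b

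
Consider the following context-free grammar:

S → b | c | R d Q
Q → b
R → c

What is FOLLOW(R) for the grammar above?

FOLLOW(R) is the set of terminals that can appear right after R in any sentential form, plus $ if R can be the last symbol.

We compute FOLLOW(R) using the standard algorithm.
FOLLOW(S) starts with {$}.
FIRST(Q) = {b}
FIRST(R) = {c}
FIRST(S) = {b, c}
FOLLOW(Q) = {$}
FOLLOW(R) = {d}
FOLLOW(S) = {$}
Therefore, FOLLOW(R) = {d}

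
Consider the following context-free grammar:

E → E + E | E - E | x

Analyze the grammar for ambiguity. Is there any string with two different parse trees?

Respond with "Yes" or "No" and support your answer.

Yes - the string 'x + x - x - x - x' has two distinct parse trees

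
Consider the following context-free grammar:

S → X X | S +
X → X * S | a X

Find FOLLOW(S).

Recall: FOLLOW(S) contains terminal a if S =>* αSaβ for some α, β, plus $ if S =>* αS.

We compute FOLLOW(S) using the standard algorithm.
FOLLOW(S) starts with {$}.
FIRST(S) = {a}
FIRST(X) = {a}
FOLLOW(S) = {$, *, +, a}
FOLLOW(X) = {$, *, +, a}
Therefore, FOLLOW(S) = {$, *, +, a}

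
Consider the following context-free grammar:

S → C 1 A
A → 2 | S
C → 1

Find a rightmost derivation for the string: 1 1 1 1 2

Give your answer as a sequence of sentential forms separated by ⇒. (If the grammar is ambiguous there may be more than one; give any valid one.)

S ⇒ C 1 A ⇒ C 1 S ⇒ C 1 C 1 A ⇒ C 1 C 1 2 ⇒ C 1 1 1 2 ⇒ 1 1 1 1 2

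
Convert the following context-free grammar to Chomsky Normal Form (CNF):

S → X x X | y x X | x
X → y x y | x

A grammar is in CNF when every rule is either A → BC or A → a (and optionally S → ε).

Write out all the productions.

TX → x; TY → y; S → x; X → x; S → X X0; X0 → TX X; S → TY X1; X1 → TX X; X → TY X2; X2 → TX TY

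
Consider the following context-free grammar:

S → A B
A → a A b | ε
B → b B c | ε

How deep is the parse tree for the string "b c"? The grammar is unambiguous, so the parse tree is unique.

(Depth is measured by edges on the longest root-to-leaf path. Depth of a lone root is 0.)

3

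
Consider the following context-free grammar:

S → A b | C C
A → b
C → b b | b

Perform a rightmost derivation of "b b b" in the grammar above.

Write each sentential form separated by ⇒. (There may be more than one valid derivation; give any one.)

S ⇒ C C ⇒ C b b ⇒ b b b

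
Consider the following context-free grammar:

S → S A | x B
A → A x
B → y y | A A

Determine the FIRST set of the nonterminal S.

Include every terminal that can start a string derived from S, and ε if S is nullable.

We compute FIRST(S) using the standard algorithm.
FIRST(A) = {}
FIRST(B) = {y}
FIRST(S) = {x}
Therefore, FIRST(S) = {x}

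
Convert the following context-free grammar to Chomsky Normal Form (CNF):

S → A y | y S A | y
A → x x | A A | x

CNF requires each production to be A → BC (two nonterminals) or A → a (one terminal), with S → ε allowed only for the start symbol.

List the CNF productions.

TY → y; S → y; TX → x; A → x; S → A TY; S → TY X0; X0 → S A; A → TX TX; A → A A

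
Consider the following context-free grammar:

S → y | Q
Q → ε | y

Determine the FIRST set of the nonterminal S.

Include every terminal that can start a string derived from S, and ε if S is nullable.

We compute FIRST(S) using the standard algorithm.
FIRST(Q) = {y, ε}
FIRST(S) = {y, ε}
Therefore, FIRST(S) = {y, ε}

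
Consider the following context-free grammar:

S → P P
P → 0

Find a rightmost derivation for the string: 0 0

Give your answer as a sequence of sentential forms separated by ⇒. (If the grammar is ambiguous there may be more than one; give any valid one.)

S ⇒ P P ⇒ P 0 ⇒ 0 0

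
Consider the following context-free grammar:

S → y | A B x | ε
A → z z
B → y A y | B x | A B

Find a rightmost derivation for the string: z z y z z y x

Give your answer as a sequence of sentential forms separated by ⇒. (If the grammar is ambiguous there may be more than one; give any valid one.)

S ⇒ A B x ⇒ A y A y x ⇒ A y z z y x ⇒ z z y z z y x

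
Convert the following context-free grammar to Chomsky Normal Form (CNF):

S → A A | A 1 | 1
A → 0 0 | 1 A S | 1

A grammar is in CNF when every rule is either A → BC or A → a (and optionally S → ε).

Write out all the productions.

T1 → 1; S → 1; T0 → 0; A → 1; S → A A; S → A T1; A → T0 T0; A → T1 X0; X0 → A S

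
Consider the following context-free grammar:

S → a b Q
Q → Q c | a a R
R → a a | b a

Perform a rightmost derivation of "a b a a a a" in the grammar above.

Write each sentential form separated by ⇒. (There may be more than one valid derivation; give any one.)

S ⇒ a b Q ⇒ a b a a R ⇒ a b a a a a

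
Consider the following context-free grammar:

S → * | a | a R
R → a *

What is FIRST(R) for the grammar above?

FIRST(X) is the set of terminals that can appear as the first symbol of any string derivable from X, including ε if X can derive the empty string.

We compute FIRST(R) using the standard algorithm.
FIRST(R) = {a}
FIRST(S) = {*, a}
Therefore, FIRST(R) = {a}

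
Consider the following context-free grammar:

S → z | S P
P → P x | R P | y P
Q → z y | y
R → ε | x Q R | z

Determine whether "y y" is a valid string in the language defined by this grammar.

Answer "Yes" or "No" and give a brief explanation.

No - no valid derivation exists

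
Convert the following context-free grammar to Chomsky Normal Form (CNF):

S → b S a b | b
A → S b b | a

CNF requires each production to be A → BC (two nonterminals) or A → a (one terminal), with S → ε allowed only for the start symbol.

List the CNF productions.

TB → b; TA → a; S → b; A → a; S → TB X0; X0 → S X1; X1 → TA TB; A → S X2; X2 → TB TB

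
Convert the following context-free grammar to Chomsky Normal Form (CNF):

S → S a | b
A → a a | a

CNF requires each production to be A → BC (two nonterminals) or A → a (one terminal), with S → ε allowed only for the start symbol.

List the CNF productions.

TA → a; S → b; A → a; S → S TA; A → TA TA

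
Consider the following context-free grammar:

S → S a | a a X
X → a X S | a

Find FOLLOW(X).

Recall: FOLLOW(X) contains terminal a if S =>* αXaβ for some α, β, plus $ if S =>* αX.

We compute FOLLOW(X) using the standard algorithm.
FOLLOW(S) starts with {$}.
FIRST(S) = {a}
FIRST(X) = {a}
FOLLOW(S) = {$, a}
FOLLOW(X) = {$, a}
Therefore, FOLLOW(X) = {$, a}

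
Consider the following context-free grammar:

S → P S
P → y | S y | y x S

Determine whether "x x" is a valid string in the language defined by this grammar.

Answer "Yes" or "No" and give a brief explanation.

No - no valid derivation exists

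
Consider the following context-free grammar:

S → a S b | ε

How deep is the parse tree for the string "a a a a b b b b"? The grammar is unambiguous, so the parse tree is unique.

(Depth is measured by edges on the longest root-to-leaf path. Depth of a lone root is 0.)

5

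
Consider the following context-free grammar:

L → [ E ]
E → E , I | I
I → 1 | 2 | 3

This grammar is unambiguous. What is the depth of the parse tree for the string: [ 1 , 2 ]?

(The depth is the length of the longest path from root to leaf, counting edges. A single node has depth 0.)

4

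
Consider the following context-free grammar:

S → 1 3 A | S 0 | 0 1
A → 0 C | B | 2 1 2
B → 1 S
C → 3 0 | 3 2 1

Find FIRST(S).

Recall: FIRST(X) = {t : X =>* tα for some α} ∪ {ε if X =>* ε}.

We compute FIRST(S) using the standard algorithm.
FIRST(A) = {0, 1, 2}
FIRST(B) = {1}
FIRST(C) = {3}
FIRST(S) = {0, 1}
Therefore, FIRST(S) = {0, 1}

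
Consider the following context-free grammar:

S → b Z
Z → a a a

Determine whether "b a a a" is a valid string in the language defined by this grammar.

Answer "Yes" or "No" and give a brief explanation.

Yes - a valid derivation exists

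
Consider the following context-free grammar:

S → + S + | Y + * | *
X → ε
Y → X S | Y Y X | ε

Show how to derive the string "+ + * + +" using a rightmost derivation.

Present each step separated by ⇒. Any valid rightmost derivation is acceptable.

S ⇒ + S + ⇒ + + S + + ⇒ + + * + +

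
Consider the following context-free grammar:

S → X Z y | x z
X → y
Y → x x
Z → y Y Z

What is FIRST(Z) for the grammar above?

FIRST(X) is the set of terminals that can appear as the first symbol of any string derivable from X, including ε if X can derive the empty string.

We compute FIRST(Z) using the standard algorithm.
FIRST(S) = {x, y}
FIRST(X) = {y}
FIRST(Y) = {x}
FIRST(Z) = {y}
Therefore, FIRST(Z) = {y}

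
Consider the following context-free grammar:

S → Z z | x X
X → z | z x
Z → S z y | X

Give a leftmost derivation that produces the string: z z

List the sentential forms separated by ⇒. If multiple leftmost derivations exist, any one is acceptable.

S ⇒ Z z ⇒ X z ⇒ z z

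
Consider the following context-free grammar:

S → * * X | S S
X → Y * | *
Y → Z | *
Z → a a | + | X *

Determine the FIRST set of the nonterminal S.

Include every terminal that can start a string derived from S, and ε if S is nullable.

We compute FIRST(S) using the standard algorithm.
FIRST(S) = {*}
FIRST(X) = {*, +, a}
FIRST(Y) = {*, +, a}
FIRST(Z) = {*, +, a}
Therefore, FIRST(S) = {*}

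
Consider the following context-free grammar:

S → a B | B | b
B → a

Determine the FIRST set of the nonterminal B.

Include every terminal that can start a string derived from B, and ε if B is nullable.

We compute FIRST(B) using the standard algorithm.
FIRST(B) = {a}
FIRST(S) = {a, b}
Therefore, FIRST(B) = {a}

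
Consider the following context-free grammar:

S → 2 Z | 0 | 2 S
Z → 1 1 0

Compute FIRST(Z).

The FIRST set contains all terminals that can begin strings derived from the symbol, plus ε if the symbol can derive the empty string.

We compute FIRST(Z) using the standard algorithm.
FIRST(S) = {0, 2}
FIRST(Z) = {1}
Therefore, FIRST(Z) = {1}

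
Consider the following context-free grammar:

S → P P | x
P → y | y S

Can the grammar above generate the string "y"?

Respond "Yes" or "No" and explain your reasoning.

No - no valid derivation exists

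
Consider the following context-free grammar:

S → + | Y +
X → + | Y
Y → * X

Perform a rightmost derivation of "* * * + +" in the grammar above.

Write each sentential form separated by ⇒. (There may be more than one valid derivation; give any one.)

S ⇒ Y + ⇒ * X + ⇒ * Y + ⇒ * * X + ⇒ * * Y + ⇒ * * * X + ⇒ * * * + +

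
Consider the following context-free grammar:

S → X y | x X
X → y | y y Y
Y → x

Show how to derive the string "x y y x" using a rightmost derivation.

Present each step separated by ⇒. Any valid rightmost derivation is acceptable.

S ⇒ x X ⇒ x y y Y ⇒ x y y x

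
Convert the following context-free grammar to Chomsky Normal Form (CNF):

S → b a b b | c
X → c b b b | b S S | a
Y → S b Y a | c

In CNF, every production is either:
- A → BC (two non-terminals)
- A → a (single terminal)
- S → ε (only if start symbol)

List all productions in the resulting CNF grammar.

TB → b; TA → a; S → c; TC → c; X → a; Y → c; S → TB X0; X0 → TA X1; X1 → TB TB; X → TC X2; X2 → TB X3; X3 → TB TB; X → TB X4; X4 → S S; Y → S X5; X5 → TB X6; X6 → Y TA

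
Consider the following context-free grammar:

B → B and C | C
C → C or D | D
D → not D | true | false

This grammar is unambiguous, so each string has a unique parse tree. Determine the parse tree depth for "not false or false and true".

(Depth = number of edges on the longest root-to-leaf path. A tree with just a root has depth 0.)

6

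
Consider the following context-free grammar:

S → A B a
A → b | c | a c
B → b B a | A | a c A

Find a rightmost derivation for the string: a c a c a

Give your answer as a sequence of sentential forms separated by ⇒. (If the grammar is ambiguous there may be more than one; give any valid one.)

S ⇒ A B a ⇒ A A a ⇒ A a c a ⇒ a c a c a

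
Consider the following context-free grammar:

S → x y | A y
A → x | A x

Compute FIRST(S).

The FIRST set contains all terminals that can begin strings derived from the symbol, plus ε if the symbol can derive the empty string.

We compute FIRST(S) using the standard algorithm.
FIRST(A) = {x}
FIRST(S) = {x}
Therefore, FIRST(S) = {x}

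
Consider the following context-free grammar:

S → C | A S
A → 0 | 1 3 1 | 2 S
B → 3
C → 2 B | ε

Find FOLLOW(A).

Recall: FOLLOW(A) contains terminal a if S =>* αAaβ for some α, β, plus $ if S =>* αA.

We compute FOLLOW(A) using the standard algorithm.
FOLLOW(S) starts with {$}.
FIRST(A) = {0, 1, 2}
FIRST(B) = {3}
FIRST(C) = {2, ε}
FIRST(S) = {0, 1, 2, ε}
FOLLOW(A) = {$, 0, 1, 2}
FOLLOW(B) = {$, 0, 1, 2}
FOLLOW(C) = {$, 0, 1, 2}
FOLLOW(S) = {$, 0, 1, 2}
Therefore, FOLLOW(A) = {$, 0, 1, 2}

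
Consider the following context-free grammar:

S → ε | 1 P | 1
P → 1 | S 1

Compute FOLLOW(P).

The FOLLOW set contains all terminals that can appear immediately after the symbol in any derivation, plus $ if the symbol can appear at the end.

We compute FOLLOW(P) using the standard algorithm.
FOLLOW(S) starts with {$}.
FIRST(P) = {1}
FIRST(S) = {1, ε}
FOLLOW(P) = {$, 1}
FOLLOW(S) = {$, 1}
Therefore, FOLLOW(P) = {$, 1}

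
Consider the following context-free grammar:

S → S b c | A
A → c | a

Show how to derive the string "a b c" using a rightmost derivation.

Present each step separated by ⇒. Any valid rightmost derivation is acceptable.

S ⇒ S b c ⇒ A b c ⇒ a b c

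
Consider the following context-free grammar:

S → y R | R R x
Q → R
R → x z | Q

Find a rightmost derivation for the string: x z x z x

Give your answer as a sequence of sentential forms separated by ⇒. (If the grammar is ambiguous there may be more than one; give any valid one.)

S ⇒ R R x ⇒ R x z x ⇒ x z x z x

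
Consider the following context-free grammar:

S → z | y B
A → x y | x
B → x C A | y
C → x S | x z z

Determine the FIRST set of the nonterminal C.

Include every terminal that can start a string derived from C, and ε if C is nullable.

We compute FIRST(C) using the standard algorithm.
FIRST(A) = {x}
FIRST(B) = {x, y}
FIRST(C) = {x}
FIRST(S) = {y, z}
Therefore, FIRST(C) = {x}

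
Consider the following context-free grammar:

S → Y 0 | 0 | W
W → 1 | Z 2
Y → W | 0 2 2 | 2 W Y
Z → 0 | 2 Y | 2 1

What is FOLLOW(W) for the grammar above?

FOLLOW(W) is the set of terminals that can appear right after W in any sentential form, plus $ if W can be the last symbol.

We compute FOLLOW(W) using the standard algorithm.
FOLLOW(S) starts with {$}.
FIRST(S) = {0, 1, 2}
FIRST(W) = {0, 1, 2}
FIRST(Y) = {0, 1, 2}
FIRST(Z) = {0, 2}
FOLLOW(S) = {$}
FOLLOW(W) = {$, 0, 1, 2}
FOLLOW(Y) = {0, 2}
FOLLOW(Z) = {2}
Therefore, FOLLOW(W) = {$, 0, 1, 2}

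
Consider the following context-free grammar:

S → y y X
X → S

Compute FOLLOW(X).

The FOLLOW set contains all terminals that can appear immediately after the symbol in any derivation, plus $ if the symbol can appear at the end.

We compute FOLLOW(X) using the standard algorithm.
FOLLOW(S) starts with {$}.
FIRST(S) = {y}
FIRST(X) = {y}
FOLLOW(S) = {$}
FOLLOW(X) = {$}
Therefore, FOLLOW(X) = {$}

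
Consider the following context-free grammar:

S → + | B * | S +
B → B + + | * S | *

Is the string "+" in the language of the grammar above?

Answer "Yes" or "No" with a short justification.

Yes - a valid derivation exists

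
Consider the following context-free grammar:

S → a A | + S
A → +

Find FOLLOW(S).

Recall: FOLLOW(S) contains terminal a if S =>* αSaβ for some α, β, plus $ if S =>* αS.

We compute FOLLOW(S) using the standard algorithm.
FOLLOW(S) starts with {$}.
FIRST(A) = {+}
FIRST(S) = {+, a}
FOLLOW(A) = {$}
FOLLOW(S) = {$}
Therefore, FOLLOW(S) = {$}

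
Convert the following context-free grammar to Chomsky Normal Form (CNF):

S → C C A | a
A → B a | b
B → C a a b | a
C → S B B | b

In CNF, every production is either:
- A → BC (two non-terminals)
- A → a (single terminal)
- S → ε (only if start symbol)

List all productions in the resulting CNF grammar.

S → a; TA → a; A → b; TB → b; B → a; C → b; S → C X0; X0 → C A; A → B TA; B → C X1; X1 → TA X2; X2 → TA TB; C → S X3; X3 → B B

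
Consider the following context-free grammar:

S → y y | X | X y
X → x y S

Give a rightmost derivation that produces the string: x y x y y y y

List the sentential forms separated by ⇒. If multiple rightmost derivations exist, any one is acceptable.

S ⇒ X ⇒ x y S ⇒ x y X y ⇒ x y x y S y ⇒ x y x y y y y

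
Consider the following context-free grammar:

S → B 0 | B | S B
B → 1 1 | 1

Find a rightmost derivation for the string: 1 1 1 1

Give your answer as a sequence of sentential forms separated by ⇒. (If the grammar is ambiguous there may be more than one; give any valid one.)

S ⇒ S B ⇒ S 1 1 ⇒ B 1 1 ⇒ 1 1 1 1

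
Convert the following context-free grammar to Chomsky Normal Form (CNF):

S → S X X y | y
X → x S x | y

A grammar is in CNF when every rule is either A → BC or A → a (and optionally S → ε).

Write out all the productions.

TY → y; S → y; TX → x; X → y; S → S X0; X0 → X X1; X1 → X TY; X → TX X2; X2 → S TX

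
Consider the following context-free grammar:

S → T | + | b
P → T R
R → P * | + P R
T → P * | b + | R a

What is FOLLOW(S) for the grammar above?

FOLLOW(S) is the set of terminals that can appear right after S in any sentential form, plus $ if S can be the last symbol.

We compute FOLLOW(S) using the standard algorithm.
FOLLOW(S) starts with {$}.
FIRST(P) = {+, b}
FIRST(R) = {+, b}
FIRST(S) = {+, b}
FIRST(T) = {+, b}
FOLLOW(P) = {*, +, b}
FOLLOW(R) = {*, +, a, b}
FOLLOW(S) = {$}
FOLLOW(T) = {$, +, b}
Therefore, FOLLOW(S) = {$}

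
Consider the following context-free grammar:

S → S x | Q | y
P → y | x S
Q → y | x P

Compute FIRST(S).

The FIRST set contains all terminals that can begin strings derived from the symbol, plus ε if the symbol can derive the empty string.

We compute FIRST(S) using the standard algorithm.
FIRST(P) = {x, y}
FIRST(Q) = {x, y}
FIRST(S) = {x, y}
Therefore, FIRST(S) = {x, y}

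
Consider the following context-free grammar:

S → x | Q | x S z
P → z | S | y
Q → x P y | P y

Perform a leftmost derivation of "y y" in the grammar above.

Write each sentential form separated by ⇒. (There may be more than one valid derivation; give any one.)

S ⇒ Q ⇒ P y ⇒ y y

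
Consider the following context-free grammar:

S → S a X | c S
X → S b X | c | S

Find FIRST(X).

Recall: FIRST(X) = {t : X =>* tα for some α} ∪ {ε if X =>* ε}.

We compute FIRST(X) using the standard algorithm.
FIRST(S) = {c}
FIRST(X) = {c}
Therefore, FIRST(X) = {c}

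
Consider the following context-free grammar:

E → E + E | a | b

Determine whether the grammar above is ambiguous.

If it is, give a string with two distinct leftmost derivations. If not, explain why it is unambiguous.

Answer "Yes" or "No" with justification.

Yes - the string 'b + b + a + a + b' has two distinct leftmost derivations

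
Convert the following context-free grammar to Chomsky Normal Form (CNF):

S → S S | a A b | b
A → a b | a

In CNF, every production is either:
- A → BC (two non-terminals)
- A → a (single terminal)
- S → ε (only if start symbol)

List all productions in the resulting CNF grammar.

TA → a; TB → b; S → b; A → a; S → S S; S → TA X0; X0 → A TB; A → TA TB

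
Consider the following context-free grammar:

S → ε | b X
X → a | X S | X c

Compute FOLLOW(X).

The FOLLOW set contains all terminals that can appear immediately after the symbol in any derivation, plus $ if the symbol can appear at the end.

We compute FOLLOW(X) using the standard algorithm.
FOLLOW(S) starts with {$}.
FIRST(S) = {b, ε}
FIRST(X) = {a}
FOLLOW(S) = {$, b, c}
FOLLOW(X) = {$, b, c}
Therefore, FOLLOW(X) = {$, b, c}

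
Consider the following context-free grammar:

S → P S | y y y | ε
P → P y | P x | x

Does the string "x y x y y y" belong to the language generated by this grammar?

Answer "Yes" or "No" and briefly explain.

Yes - a valid derivation exists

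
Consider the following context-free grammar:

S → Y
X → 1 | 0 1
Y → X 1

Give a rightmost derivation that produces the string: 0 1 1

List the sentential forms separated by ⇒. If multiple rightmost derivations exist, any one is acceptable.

S ⇒ Y ⇒ X 1 ⇒ 0 1 1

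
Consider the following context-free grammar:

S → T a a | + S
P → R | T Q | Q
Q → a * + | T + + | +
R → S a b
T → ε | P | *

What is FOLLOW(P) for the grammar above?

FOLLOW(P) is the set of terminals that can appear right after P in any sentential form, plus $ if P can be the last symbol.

We compute FOLLOW(P) using the standard algorithm.
FOLLOW(S) starts with {$}.
FIRST(P) = {*, +, a}
FIRST(Q) = {*, +, a}
FIRST(R) = {*, +, a}
FIRST(S) = {*, +, a}
FIRST(T) = {*, +, a, ε}
FOLLOW(P) = {*, +, a}
FOLLOW(Q) = {*, +, a}
FOLLOW(R) = {*, +, a}
FOLLOW(S) = {$, a}
FOLLOW(T) = {*, +, a}
Therefore, FOLLOW(P) = {*, +, a}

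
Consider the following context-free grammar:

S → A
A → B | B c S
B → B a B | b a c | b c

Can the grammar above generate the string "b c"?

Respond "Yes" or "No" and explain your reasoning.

Yes - a valid derivation exists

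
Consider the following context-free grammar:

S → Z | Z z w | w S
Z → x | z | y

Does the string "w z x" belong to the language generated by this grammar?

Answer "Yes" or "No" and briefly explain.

No - no valid derivation exists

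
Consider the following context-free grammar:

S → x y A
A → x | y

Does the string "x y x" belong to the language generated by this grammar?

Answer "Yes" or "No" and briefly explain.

Yes - a valid derivation exists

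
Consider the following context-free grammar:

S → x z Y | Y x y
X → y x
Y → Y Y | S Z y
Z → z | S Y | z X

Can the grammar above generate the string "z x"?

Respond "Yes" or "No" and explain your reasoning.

No - no valid derivation exists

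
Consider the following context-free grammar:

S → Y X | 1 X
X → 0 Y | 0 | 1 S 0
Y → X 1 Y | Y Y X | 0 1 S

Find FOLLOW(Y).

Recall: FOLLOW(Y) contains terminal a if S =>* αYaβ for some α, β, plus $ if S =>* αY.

We compute FOLLOW(Y) using the standard algorithm.
FOLLOW(S) starts with {$}.
FIRST(S) = {0, 1}
FIRST(X) = {0, 1}
FIRST(Y) = {0, 1}
FOLLOW(S) = {$, 0, 1}
FOLLOW(X) = {$, 0, 1}
FOLLOW(Y) = {$, 0, 1}
Therefore, FOLLOW(Y) = {$, 0, 1}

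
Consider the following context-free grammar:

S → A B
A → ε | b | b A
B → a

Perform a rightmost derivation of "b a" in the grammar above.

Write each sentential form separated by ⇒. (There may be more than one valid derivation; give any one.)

S ⇒ A B ⇒ A a ⇒ b a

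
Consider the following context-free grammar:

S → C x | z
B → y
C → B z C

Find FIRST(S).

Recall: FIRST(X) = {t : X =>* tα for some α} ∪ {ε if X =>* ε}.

We compute FIRST(S) using the standard algorithm.
FIRST(B) = {y}
FIRST(C) = {y}
FIRST(S) = {y, z}
Therefore, FIRST(S) = {y, z}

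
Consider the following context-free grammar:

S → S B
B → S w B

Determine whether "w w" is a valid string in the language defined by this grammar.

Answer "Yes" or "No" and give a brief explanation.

No - no valid derivation exists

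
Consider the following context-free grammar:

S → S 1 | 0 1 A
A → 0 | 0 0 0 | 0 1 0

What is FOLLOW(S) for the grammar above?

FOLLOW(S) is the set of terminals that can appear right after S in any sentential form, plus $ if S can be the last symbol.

We compute FOLLOW(S) using the standard algorithm.
FOLLOW(S) starts with {$}.
FIRST(A) = {0}
FIRST(S) = {0}
FOLLOW(A) = {$, 1}
FOLLOW(S) = {$, 1}
Therefore, FOLLOW(S) = {$, 1}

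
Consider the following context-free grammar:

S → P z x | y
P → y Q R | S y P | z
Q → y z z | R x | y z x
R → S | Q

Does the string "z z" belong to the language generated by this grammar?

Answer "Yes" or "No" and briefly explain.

No - no valid derivation exists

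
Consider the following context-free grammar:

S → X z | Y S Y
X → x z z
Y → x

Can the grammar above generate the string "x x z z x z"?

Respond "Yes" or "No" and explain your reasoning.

No - no valid derivation exists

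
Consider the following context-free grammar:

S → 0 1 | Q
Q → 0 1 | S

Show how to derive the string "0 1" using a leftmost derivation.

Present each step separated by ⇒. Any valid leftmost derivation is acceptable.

S ⇒ Q ⇒ S ⇒ Q ⇒ 0 1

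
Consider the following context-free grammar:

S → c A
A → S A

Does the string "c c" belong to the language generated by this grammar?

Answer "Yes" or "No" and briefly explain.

No - no valid derivation exists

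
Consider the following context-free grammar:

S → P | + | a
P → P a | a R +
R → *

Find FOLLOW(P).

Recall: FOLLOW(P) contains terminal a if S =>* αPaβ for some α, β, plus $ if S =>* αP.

We compute FOLLOW(P) using the standard algorithm.
FOLLOW(S) starts with {$}.
FIRST(P) = {a}
FIRST(R) = {*}
FIRST(S) = {+, a}
FOLLOW(P) = {$, a}
FOLLOW(R) = {+}
FOLLOW(S) = {$}
Therefore, FOLLOW(P) = {$, a}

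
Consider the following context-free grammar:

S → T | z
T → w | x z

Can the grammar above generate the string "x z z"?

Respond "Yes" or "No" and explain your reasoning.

No - no valid derivation exists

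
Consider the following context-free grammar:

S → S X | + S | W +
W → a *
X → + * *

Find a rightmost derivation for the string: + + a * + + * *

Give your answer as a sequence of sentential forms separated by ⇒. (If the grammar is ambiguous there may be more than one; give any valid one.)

S ⇒ S X ⇒ S + * * ⇒ + S + * * ⇒ + + S + * * ⇒ + + W + + * * ⇒ + + a * + + * *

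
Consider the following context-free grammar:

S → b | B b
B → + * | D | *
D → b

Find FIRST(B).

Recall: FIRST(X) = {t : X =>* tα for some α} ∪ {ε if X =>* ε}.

We compute FIRST(B) using the standard algorithm.
FIRST(B) = {*, +, b}
FIRST(D) = {b}
FIRST(S) = {*, +, b}
Therefore, FIRST(B) = {*, +, b}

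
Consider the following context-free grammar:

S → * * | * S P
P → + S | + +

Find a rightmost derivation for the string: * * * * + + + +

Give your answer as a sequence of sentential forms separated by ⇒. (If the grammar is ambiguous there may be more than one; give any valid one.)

S ⇒ * S P ⇒ * S + + ⇒ * * S P + + ⇒ * * S + + + + ⇒ * * * * + + + +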